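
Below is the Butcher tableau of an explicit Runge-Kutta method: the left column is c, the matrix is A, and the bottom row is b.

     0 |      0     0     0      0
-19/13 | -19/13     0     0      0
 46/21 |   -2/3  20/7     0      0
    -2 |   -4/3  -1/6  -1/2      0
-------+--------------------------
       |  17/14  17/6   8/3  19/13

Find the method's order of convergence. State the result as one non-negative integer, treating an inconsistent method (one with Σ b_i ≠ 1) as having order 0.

0

b = (17/14, 17/6, 8/3, 19/13)
c = (0, -19/13, 46/21, -2)
Ac = (0, 0, -380/91, -155/182)
Σ b_i: 17/14·1 + 17/6·1 + 8/3·1 + 19/13·1 = 744/91 ≠ 1 ⇒ order 0.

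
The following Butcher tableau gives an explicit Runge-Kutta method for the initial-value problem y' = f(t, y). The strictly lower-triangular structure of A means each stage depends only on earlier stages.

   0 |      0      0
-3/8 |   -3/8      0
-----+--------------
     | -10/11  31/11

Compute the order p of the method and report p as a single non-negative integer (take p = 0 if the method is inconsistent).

0

b = (-10/11, 31/11)
c = (0, -3/8)
Σ b_i: (-10/11)·1 + 31/11·1 = 21/11 ≠ 1 ⇒ order 0.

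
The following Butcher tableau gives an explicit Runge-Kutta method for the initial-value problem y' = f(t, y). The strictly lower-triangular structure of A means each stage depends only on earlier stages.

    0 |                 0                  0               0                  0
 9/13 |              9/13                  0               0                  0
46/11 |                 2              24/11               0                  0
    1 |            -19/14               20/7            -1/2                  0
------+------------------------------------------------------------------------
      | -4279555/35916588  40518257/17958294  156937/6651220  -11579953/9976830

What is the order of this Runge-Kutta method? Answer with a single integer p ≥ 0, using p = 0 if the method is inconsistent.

3

b = (-4279555/35916588, 40518257/17958294, 156937/6651220, -11579953/9976830)
c = (0, 9/13, 46/11, 1)
Ac = (0, 0, 216/143, -113/1001)
Σ b_i: (-4279555/35916588)·1 + 40518257/17958294·1 + 156937/6651220·1 + (-11579953/9976830)·1 = 1 ✓
b·c: 40518257/17958294·9/13 + 156937/6651220·46/11 + (-11579953/9976830)·1 = 1/2 ✓
b·c²: 40518257/17958294·81/169 + 156937/6651220·2116/121 + (-11579953/9976830)·1 = 1/3 ✓
b·Ac: 156937/6651220·216/143 + (-11579953/9976830)·(-113/1001) = 1/6 ✓
b·c³: 40518257/17958294·729/2197 + 156937/6651220·97336/1331 + (-11579953/9976830)·1 = 187393978/142668669 ≠ 1/4 ⇒ order 3.
b·(c∘Ac): 156937/6651220·9936/1573 + (-11579953/9976830)·(-113/1001) = 7264889/25939758 ≠ 1/8
b·Ac²: 156937/6651220·1944/1859 + (-11579953/9976830)·(-1055594/143143) = 6123359783/713343345 ≠ 1/12
b·A²c: (-11579953/9976830)·(-108/143) = 18949014/21616465 ≠ 1/24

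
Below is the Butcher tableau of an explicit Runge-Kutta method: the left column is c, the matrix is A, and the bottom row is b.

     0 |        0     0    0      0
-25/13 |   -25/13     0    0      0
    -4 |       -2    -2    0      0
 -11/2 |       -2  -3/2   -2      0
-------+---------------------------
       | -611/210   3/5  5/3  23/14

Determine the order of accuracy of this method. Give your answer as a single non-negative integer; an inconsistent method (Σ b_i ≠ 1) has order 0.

1

b = (-611/210, 3/5, 5/3, 23/14)
c = (0, -25/13, -4, -11/2)
Ac = (0, 0, 50/13, 283/26)
Σ b_i: (-611/210)·1 + 3/5·1 + 5/3·1 + 23/14·1 = 1 ✓
b·c: 3/5·(-25/13) + 5/3·(-4) + 23/14·(-11/2) = -18407/1092 ≠ 1/2 ⇒ order 1.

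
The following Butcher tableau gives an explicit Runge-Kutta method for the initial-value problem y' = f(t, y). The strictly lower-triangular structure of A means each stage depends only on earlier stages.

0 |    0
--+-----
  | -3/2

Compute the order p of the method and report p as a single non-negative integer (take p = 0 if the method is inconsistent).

b = (-3/2)
c = (0)
Σ b_i: (-3/2)·1 = -3/2 ≠ 1 ⇒ order 0.

0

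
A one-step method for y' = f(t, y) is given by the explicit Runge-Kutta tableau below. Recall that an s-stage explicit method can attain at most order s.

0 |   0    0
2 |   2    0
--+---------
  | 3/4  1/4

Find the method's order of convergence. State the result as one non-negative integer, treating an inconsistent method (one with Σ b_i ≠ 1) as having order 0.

2

b = (3/4, 1/4)
c = (0, 2)
Σ b_i: 3/4·1 + 1/4·1 = 1 ✓
b·c: 1/4·2 = 1/2 ✓; 2 stages ⇒ order 2.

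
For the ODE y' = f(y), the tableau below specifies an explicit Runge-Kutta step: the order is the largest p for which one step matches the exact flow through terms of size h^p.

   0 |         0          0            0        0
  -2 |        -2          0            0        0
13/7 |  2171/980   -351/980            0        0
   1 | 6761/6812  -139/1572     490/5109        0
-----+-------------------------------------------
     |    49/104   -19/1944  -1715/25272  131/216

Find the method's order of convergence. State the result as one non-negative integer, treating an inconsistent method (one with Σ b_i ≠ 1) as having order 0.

b = (49/104, -19/1944, -1715/25272, 131/216)
c = (0, -2, 13/7, 1)
Ac = (0, 0, 351/490, 93/262)
Σ b_i: 49/104·1 + (-19/1944)·1 + (-1715/25272)·1 + 131/216·1 = 1 ✓
b·c: (-19/1944)·(-2) + (-1715/25272)·13/7 + 131/216·1 = 1/2 ✓
b·c²: (-19/1944)·4 + (-1715/25272)·169/49 + 131/216·1 = 1/3 ✓
b·Ac: (-1715/25272)·351/490 + 131/216·93/262 = 1/6 ✓
b·c³: (-19/1944)·(-8) + (-1715/25272)·2197/343 + 131/216·1 = 1/4 ✓
b·(c∘Ac): (-1715/25272)·4563/3430 + 131/216·93/262 = 1/8 ✓
b·Ac²: (-1715/25272)·(-351/245) + 131/216·(-3/131) = 1/12 ✓
b·A²c: 131/216·9/131 = 1/24 ✓; 4 stages ⇒ order 4.

4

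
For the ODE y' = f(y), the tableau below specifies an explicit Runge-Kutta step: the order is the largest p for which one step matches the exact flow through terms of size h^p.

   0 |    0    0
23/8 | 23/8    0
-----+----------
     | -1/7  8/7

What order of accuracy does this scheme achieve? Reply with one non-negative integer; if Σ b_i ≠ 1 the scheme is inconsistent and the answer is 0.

b = (-1/7, 8/7)
c = (0, 23/8)
Σ b_i: (-1/7)·1 + 8/7·1 = 1 ✓
b·c: 8/7·23/8 = 23/7 ≠ 1/2 ⇒ order 1.

1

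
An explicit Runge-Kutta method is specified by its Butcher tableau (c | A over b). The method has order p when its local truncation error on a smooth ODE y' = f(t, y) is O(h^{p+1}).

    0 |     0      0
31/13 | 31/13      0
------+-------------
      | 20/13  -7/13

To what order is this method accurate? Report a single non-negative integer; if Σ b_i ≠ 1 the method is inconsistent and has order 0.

b = (20/13, -7/13)
c = (0, 31/13)
Σ b_i: 20/13·1 + (-7/13)·1 = 1 ✓
b·c: (-7/13)·31/13 = -217/169 ≠ 1/2 ⇒ order 1.

1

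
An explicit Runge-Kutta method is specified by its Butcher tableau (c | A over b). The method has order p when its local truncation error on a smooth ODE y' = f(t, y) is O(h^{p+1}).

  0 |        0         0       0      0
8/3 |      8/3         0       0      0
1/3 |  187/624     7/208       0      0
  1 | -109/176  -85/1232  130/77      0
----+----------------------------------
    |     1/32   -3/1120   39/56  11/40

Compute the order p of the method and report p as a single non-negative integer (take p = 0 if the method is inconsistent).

b = (1/32, -3/1120, 39/56, 11/40)
c = (0, 8/3, 1/3, 1)
Ac = (0, 0, 7/78, 25/66)
Σ b_i: 1/32·1 + (-3/1120)·1 + 39/56·1 + 11/40·1 = 1 ✓
b·c: (-3/1120)·8/3 + 39/56·1/3 + 11/40·1 = 1/2 ✓
b·c²: (-3/1120)·64/9 + 39/56·1/9 + 11/40·1 = 1/3 ✓
b·Ac: 39/56·7/78 + 11/40·25/66 = 1/6 ✓
b·c³: (-3/1120)·512/27 + 39/56·1/27 + 11/40·1 = 1/4 ✓
b·(c∘Ac): 39/56·7/234 + 11/40·25/66 = 1/8 ✓
b·Ac²: 39/56·28/117 + 11/40·(-10/33) = 1/12 ✓
b·A²c: 11/40·5/33 = 1/24 ✓; 4 stages ⇒ order 4.

4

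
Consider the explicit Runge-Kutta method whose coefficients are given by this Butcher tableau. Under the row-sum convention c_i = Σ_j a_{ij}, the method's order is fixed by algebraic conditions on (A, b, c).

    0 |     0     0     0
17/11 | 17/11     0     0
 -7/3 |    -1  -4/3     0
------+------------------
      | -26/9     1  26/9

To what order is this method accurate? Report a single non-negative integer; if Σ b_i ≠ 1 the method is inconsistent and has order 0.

b = (-26/9, 1, 26/9)
c = (0, 17/11, -7/3)
Ac = (0, 0, -68/33)
Σ b_i: (-26/9)·1 + 1·1 + 26/9·1 = 1 ✓
b·c: 1·17/11 + 26/9·(-7/3) = -1543/297 ≠ 1/2 ⇒ order 1.

1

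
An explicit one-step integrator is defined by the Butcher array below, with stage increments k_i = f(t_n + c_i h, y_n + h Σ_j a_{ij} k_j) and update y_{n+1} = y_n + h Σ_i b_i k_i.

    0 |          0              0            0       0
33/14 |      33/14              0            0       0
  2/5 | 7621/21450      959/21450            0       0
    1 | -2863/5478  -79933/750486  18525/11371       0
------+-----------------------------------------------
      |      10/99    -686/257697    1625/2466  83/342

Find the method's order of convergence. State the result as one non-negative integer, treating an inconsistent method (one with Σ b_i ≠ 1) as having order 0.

4

b = (10/99, -686/257697, 1625/2466, 83/342)
c = (0, 33/14, 2/5, 1)
Ac = (0, 0, 137/1300, 133/332)
Σ b_i: 10/99·1 + (-686/257697)·1 + 1625/2466·1 + 83/342·1 = 1 ✓
b·c: (-686/257697)·33/14 + 1625/2466·2/5 + 83/342·1 = 1/2 ✓
b·c²: (-686/257697)·1089/196 + 1625/2466·4/25 + 83/342·1 = 1/3 ✓
b·Ac: 1625/2466·137/1300 + 83/342·133/332 = 1/6 ✓
b·c³: (-686/257697)·35937/2744 + 1625/2466·8/125 + 83/342·1 = 1/4 ✓
b·(c∘Ac): 1625/2466·137/3250 + 83/342·133/332 = 1/8 ✓
b·Ac²: 1625/2466·4521/18200 + 83/342·(-1539/4648) = 1/12 ✓
b·A²c: 83/342·57/332 = 1/24 ✓; 4 stages ⇒ order 4.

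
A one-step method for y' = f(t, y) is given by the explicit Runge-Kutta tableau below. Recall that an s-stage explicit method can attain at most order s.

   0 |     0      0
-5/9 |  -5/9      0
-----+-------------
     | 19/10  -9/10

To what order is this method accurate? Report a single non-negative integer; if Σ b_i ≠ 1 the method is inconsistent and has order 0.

2

b = (19/10, -9/10)
c = (0, -5/9)
Σ b_i: 19/10·1 + (-9/10)·1 = 1 ✓
b·c: (-9/10)·(-5/9) = 1/2 ✓; 2 stages ⇒ order 2.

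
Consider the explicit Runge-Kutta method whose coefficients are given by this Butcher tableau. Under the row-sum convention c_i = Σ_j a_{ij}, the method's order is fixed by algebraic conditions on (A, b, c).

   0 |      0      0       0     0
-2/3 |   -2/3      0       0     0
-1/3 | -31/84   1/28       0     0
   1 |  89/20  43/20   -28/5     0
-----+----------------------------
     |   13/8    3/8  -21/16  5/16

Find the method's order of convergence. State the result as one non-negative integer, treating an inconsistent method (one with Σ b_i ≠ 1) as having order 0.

4

b = (13/8, 3/8, -21/16, 5/16)
c = (0, -2/3, -1/3, 1)
Ac = (0, 0, -1/42, 13/30)
Σ b_i: 13/8·1 + 3/8·1 + (-21/16)·1 + 5/16·1 = 1 ✓
b·c: 3/8·(-2/3) + (-21/16)·(-1/3) + 5/16·1 = 1/2 ✓
b·c²: 3/8·4/9 + (-21/16)·1/9 + 5/16·1 = 1/3 ✓
b·Ac: (-21/16)·(-1/42) + 5/16·13/30 = 1/6 ✓
b·c³: 3/8·(-8/27) + (-21/16)·(-1/27) + 5/16·1 = 1/4 ✓
b·(c∘Ac): (-21/16)·1/126 + 5/16·13/30 = 1/8 ✓
b·Ac²: (-21/16)·1/63 + 5/16·1/3 = 1/12 ✓
b·A²c: 5/16·2/15 = 1/24 ✓; 4 stages ⇒ order 4.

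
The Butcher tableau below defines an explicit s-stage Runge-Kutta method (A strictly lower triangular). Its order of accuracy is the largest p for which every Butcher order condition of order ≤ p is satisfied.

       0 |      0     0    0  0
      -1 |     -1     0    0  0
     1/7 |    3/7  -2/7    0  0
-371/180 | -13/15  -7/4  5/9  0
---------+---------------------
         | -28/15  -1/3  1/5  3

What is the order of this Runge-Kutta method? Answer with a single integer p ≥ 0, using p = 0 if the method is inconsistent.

b = (-28/15, -1/3, 1/5, 3)
c = (0, -1, 1/7, -371/180)
Ac = (0, 0, 2/7, 461/252)
Σ b_i: (-28/15)·1 + (-1/3)·1 + 1/5·1 + 3·1 = 1 ✓
b·c: (-1/3)·(-1) + 1/5·1/7 + 3·(-371/180) = -163/28 ≠ 1/2 ⇒ order 1.

1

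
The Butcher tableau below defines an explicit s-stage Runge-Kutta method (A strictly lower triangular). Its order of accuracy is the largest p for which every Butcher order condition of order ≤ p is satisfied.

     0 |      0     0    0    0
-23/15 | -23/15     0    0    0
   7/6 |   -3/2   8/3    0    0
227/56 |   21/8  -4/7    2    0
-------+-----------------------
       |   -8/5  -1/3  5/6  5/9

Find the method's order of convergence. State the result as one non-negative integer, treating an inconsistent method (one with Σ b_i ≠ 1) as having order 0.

0

b = (-8/5, -1/3, 5/6, 5/9)
c = (0, -23/15, 7/6, 227/56)
Ac = (0, 0, -184/45, 337/105)
Σ b_i: (-8/5)·1 + (-1/3)·1 + 5/6·1 + 5/9·1 = -49/90 ≠ 1 ⇒ order 0.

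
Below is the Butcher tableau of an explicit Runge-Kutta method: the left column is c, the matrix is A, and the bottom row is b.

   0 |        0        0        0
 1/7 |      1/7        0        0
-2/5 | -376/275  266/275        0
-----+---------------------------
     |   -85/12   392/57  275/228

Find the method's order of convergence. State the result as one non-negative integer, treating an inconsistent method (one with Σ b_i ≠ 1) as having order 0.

b = (-85/12, 392/57, 275/228)
c = (0, 1/7, -2/5)
Ac = (0, 0, 38/275)
Σ b_i: (-85/12)·1 + 392/57·1 + 275/228·1 = 1 ✓
b·c: 392/57·1/7 + 275/228·(-2/5) = 1/2 ✓
b·c²: 392/57·1/49 + 275/228·4/25 = 1/3 ✓
b·Ac: 275/228·38/275 = 1/6 ✓; 3 stages ⇒ order 3.

3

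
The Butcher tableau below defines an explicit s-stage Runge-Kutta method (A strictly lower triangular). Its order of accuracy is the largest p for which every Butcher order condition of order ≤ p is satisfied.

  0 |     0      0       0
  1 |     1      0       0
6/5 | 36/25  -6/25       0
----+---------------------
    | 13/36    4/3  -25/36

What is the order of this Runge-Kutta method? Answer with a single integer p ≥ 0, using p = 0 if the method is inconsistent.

3

b = (13/36, 4/3, -25/36)
c = (0, 1, 6/5)
Ac = (0, 0, -6/25)
Σ b_i: 13/36·1 + 4/3·1 + (-25/36)·1 = 1 ✓
b·c: 4/3·1 + (-25/36)·6/5 = 1/2 ✓
b·c²: 4/3·1 + (-25/36)·36/25 = 1/3 ✓
b·Ac: (-25/36)·(-6/25) = 1/6 ✓; 3 stages ⇒ order 3.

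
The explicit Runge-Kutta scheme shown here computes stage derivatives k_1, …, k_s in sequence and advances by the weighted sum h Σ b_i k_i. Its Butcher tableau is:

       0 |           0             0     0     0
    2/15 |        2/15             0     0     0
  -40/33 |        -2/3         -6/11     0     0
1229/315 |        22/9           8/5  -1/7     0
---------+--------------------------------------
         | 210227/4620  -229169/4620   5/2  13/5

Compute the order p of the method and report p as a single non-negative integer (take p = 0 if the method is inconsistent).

2

b = (210227/4620, -229169/4620, 5/2, 13/5)
c = (0, 2/15, -40/33, 1229/315)
Ac = (0, 0, -4/55, 744/1925)
Σ b_i: 210227/4620·1 + (-229169/4620)·1 + 5/2·1 + 13/5·1 = 1 ✓
b·c: (-229169/4620)·2/15 + 5/2·(-40/33) + 13/5·1229/315 = 1/2 ✓
b·c²: (-229169/4620)·4/225 + 5/2·1600/1089 + 13/5·1510441/99225 = 2543485654/60031125 ≠ 1/3 ⇒ order 2.
b·Ac: 5/2·(-4/55) + 13/5·744/1925 = 7922/9625 ≠ 1/6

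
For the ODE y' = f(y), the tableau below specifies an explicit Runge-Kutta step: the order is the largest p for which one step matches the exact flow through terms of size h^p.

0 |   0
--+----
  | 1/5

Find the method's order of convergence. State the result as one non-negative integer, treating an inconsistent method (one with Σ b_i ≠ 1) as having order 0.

b = (1/5)
c = (0)
Σ b_i: 1/5·1 = 1/5 ≠ 1 ⇒ order 0.

0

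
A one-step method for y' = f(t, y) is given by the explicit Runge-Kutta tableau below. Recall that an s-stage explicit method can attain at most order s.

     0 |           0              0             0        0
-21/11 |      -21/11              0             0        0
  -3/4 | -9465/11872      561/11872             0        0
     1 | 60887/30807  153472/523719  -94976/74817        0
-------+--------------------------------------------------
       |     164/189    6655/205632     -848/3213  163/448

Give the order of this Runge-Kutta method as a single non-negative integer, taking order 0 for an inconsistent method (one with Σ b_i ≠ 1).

4

b = (164/189, 6655/205632, -848/3213, 163/448)
c = (0, -21/11, -3/4, 1)
Ac = (0, 0, -153/1696, 64/163)
Σ b_i: 164/189·1 + 6655/205632·1 + (-848/3213)·1 + 163/448·1 = 1 ✓
b·c: 6655/205632·(-21/11) + (-848/3213)·(-3/4) + 163/448·1 = 1/2 ✓
b·c²: 6655/205632·441/121 + (-848/3213)·9/16 + 163/448·1 = 1/3 ✓
b·Ac: (-848/3213)·(-153/1696) + 163/448·64/163 = 1/6 ✓
b·c³: 6655/205632·(-9261/1331) + (-848/3213)·(-27/64) + 163/448·1 = 1/4 ✓
b·(c∘Ac): (-848/3213)·459/6784 + 163/448·64/163 = 1/8 ✓
b·Ac²: (-848/3213)·3213/18656 + 163/448·1904/5379 = 1/12 ✓
b·A²c: 163/448·56/489 = 1/24 ✓; 4 stages ⇒ order 4.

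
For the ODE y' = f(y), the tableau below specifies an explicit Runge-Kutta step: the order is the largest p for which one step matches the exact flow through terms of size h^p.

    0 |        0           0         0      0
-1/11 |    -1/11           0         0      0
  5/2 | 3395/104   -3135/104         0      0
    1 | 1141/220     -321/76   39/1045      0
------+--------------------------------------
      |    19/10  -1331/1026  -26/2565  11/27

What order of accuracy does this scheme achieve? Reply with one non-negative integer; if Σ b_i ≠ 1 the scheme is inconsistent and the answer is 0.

4

b = (19/10, -1331/1026, -26/2565, 11/27)
c = (0, -1/11, 5/2, 1)
Ac = (0, 0, 285/104, 21/44)
Σ b_i: 19/10·1 + (-1331/1026)·1 + (-26/2565)·1 + 11/27·1 = 1 ✓
b·c: (-1331/1026)·(-1/11) + (-26/2565)·5/2 + 11/27·1 = 1/2 ✓
b·c²: (-1331/1026)·1/121 + (-26/2565)·25/4 + 11/27·1 = 1/3 ✓
b·Ac: (-26/2565)·285/104 + 11/27·21/44 = 1/6 ✓
b·c³: (-1331/1026)·(-1/1331) + (-26/2565)·125/8 + 11/27·1 = 1/4 ✓
b·(c∘Ac): (-26/2565)·1425/208 + 11/27·21/44 = 1/8 ✓
b·Ac²: (-26/2565)·(-285/1144) + 11/27·24/121 = 1/12 ✓
b·A²c: 11/27·9/88 = 1/24 ✓; 4 stages ⇒ order 4.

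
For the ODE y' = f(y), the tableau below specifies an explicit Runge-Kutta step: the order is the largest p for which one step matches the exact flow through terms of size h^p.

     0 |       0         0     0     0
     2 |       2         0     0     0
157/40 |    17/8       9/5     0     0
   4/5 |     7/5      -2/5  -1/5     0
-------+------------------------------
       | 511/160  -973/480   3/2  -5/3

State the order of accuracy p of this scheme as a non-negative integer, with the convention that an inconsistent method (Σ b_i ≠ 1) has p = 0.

2

b = (511/160, -973/480, 3/2, -5/3)
c = (0, 2, 157/40, 4/5)
Ac = (0, 0, 18/5, -317/200)
Σ b_i: 511/160·1 + (-973/480)·1 + 3/2·1 + (-5/3)·1 = 1 ✓
b·c: (-973/480)·2 + 3/2·157/40 + (-5/3)·4/5 = 1/2 ✓
b·c²: (-973/480)·4 + 3/2·24649/1600 + (-5/3)·16/25 = 44587/3200 ≠ 1/3 ⇒ order 2.
b·Ac: 3/2·18/5 + (-5/3)·(-317/200) = 193/24 ≠ 1/6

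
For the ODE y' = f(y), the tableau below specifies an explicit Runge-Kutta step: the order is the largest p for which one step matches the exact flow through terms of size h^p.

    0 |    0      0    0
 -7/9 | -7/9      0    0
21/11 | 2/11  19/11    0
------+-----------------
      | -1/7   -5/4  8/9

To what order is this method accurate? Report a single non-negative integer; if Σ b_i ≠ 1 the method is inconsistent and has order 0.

b = (-1/7, -5/4, 8/9)
c = (0, -7/9, 21/11)
Ac = (0, 0, -133/99)
Σ b_i: (-1/7)·1 + (-5/4)·1 + 8/9·1 = -127/252 ≠ 1 ⇒ order 0.

0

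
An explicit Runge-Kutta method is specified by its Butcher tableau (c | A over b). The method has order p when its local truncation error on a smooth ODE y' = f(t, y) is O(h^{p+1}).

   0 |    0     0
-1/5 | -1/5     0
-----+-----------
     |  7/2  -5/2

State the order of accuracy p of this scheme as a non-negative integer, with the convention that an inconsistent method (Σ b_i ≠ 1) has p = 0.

b = (7/2, -5/2)
c = (0, -1/5)
Σ b_i: 7/2·1 + (-5/2)·1 = 1 ✓
b·c: (-5/2)·(-1/5) = 1/2 ✓; 2 stages ⇒ order 2.

2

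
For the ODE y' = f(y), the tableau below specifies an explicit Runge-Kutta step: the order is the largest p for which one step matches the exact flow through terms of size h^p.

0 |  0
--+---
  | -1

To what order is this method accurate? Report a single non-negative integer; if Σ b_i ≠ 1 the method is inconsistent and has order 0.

b = (-1)
c = (0)
Σ b_i: (-1)·1 = -1 ≠ 1 ⇒ order 0.

0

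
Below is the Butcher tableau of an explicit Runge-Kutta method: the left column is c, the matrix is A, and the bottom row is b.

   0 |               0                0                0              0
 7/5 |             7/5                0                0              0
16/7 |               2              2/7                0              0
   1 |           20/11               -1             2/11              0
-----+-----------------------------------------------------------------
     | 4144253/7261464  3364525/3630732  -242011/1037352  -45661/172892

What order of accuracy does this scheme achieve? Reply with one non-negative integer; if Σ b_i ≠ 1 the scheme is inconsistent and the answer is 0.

b = (4144253/7261464, 3364525/3630732, -242011/1037352, -45661/172892)
c = (0, 7/5, 16/7, 1)
Ac = (0, 0, 2/5, -379/385)
Σ b_i: 4144253/7261464·1 + 3364525/3630732·1 + (-242011/1037352)·1 + (-45661/172892)·1 = 1 ✓
b·c: 3364525/3630732·7/5 + (-242011/1037352)·16/7 + (-45661/172892)·1 = 1/2 ✓
b·c²: 3364525/3630732·49/25 + (-242011/1037352)·256/49 + (-45661/172892)·1 = 1/3 ✓
b·Ac: (-242011/1037352)·2/5 + (-45661/172892)·(-379/385) = 1/6 ✓
b·c³: 3364525/3630732·343/125 + (-242011/1037352)·4096/343 + (-45661/172892)·1 = -1534747/3025610 ≠ 1/4 ⇒ order 3.
b·(c∘Ac): (-242011/1037352)·32/35 + (-45661/172892)·(-379/385) = 121073/2593380 ≠ 1/8
b·Ac²: (-242011/1037352)·14/25 + (-45661/172892)·(-13611/13475) = 1235543/9076830 ≠ 1/12
b·A²c: (-45661/172892)·4/55 = -4151/216115 ≠ 1/24

3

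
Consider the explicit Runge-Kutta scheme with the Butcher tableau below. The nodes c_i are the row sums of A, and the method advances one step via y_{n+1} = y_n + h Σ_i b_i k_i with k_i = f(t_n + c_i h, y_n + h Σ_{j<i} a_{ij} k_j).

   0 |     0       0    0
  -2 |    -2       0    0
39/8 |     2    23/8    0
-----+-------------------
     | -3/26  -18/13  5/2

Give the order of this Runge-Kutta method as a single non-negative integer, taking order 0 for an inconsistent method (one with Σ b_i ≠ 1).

1

b = (-3/26, -18/13, 5/2)
c = (0, -2, 39/8)
Ac = (0, 0, -23/4)
Σ b_i: (-3/26)·1 + (-18/13)·1 + 5/2·1 = 1 ✓
b·c: (-18/13)·(-2) + 5/2·39/8 = 3111/208 ≠ 1/2 ⇒ order 1.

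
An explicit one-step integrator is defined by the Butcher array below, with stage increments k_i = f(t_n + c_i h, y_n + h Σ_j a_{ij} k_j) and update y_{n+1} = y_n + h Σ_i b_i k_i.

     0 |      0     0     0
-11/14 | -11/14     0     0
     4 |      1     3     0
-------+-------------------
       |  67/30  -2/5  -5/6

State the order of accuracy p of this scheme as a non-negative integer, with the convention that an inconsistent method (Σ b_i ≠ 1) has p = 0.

1

b = (67/30, -2/5, -5/6)
c = (0, -11/14, 4)
Ac = (0, 0, -33/14)
Σ b_i: 67/30·1 + (-2/5)·1 + (-5/6)·1 = 1 ✓
b·c: (-2/5)·(-11/14) + (-5/6)·4 = -317/105 ≠ 1/2 ⇒ order 1.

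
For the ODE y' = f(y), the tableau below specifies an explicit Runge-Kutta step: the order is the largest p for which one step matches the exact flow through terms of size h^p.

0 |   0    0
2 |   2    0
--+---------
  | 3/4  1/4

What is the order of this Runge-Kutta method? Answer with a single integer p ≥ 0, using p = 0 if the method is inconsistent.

2

b = (3/4, 1/4)
c = (0, 2)
Σ b_i: 3/4·1 + 1/4·1 = 1 ✓
b·c: 1/4·2 = 1/2 ✓; 2 stages ⇒ order 2.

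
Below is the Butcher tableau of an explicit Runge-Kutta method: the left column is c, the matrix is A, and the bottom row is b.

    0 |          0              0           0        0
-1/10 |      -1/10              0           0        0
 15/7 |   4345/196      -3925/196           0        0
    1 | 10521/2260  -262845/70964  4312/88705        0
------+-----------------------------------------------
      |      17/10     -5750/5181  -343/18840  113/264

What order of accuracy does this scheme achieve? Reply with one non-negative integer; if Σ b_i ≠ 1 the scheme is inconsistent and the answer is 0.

b = (17/10, -5750/5181, -343/18840, 113/264)
c = (0, -1/10, 15/7, 1)
Ac = (0, 0, 785/392, 429/904)
Σ b_i: 17/10·1 + (-5750/5181)·1 + (-343/18840)·1 + 113/264·1 = 1 ✓
b·c: (-5750/5181)·(-1/10) + (-343/18840)·15/7 + 113/264·1 = 1/2 ✓
b·c²: (-5750/5181)·1/100 + (-343/18840)·225/49 + 113/264·1 = 1/3 ✓
b·Ac: (-343/18840)·785/392 + 113/264·429/904 = 1/6 ✓
b·c³: (-5750/5181)·(-1/1000) + (-343/18840)·3375/343 + 113/264·1 = 1/4 ✓
b·(c∘Ac): (-343/18840)·11775/2744 + 113/264·429/904 = 1/8 ✓
b·Ac²: (-343/18840)·(-157/784) + 113/264·1683/9040 = 1/12 ✓
b·A²c: 113/264·11/113 = 1/24 ✓; 4 stages ⇒ order 4.

4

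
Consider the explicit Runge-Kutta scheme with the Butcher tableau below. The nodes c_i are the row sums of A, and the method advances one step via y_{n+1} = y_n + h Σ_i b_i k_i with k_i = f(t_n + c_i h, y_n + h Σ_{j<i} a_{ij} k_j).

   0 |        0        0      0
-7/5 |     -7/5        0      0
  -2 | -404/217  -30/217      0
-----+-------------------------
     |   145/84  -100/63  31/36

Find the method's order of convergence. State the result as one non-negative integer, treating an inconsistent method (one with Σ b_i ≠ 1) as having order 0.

b = (145/84, -100/63, 31/36)
c = (0, -7/5, -2)
Ac = (0, 0, 6/31)
Σ b_i: 145/84·1 + (-100/63)·1 + 31/36·1 = 1 ✓
b·c: (-100/63)·(-7/5) + 31/36·(-2) = 1/2 ✓
b·c²: (-100/63)·49/25 + 31/36·4 = 1/3 ✓
b·Ac: 31/36·6/31 = 1/6 ✓; 3 stages ⇒ order 3.

3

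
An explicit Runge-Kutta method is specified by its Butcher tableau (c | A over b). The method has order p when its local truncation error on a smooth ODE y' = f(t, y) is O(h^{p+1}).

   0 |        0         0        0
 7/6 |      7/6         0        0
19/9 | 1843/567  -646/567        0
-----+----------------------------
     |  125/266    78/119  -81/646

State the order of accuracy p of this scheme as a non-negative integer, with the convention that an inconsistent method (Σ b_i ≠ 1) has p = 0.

3

b = (125/266, 78/119, -81/646)
c = (0, 7/6, 19/9)
Ac = (0, 0, -323/243)
Σ b_i: 125/266·1 + 78/119·1 + (-81/646)·1 = 1 ✓
b·c: 78/119·7/6 + (-81/646)·19/9 = 1/2 ✓
b·c²: 78/119·49/36 + (-81/646)·361/81 = 1/3 ✓
b·Ac: (-81/646)·(-323/243) = 1/6 ✓; 3 stages ⇒ order 3.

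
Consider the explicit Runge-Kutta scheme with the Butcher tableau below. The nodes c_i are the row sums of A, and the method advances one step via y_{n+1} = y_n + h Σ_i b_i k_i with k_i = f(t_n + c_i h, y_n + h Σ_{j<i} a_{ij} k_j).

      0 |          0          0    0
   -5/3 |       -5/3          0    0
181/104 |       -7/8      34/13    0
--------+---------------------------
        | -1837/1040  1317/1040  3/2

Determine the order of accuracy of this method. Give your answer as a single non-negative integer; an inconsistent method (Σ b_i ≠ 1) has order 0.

2

b = (-1837/1040, 1317/1040, 3/2)
c = (0, -5/3, 181/104)
Ac = (0, 0, -170/39)
Σ b_i: (-1837/1040)·1 + 1317/1040·1 + 3/2·1 = 1 ✓
b·c: 1317/1040·(-5/3) + 3/2·181/104 = 1/2 ✓
b·c²: 1317/1040·25/9 + 3/2·32761/10816 = 523129/64896 ≠ 1/3 ⇒ order 2.
b·Ac: 3/2·(-170/39) = -85/13 ≠ 1/6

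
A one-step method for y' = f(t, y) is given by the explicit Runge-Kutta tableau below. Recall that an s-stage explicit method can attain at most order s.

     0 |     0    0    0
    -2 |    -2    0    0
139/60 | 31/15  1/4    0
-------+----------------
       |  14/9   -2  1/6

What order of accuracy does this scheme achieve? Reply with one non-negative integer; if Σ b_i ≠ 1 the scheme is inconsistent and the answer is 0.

0

b = (14/9, -2, 1/6)
c = (0, -2, 139/60)
Ac = (0, 0, -1/2)
Σ b_i: 14/9·1 + (-2)·1 + 1/6·1 = -5/18 ≠ 1 ⇒ order 0.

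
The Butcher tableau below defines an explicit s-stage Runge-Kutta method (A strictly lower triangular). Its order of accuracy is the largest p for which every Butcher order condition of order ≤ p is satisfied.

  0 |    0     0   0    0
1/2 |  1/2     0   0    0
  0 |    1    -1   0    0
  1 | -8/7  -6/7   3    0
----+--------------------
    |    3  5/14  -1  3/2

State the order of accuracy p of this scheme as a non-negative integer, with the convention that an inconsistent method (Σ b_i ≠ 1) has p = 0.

b = (3, 5/14, -1, 3/2)
c = (0, 1/2, 0, 1)
Ac = (0, 0, -1/2, -3/7)
Σ b_i: 3·1 + 5/14·1 + (-1)·1 + 3/2·1 = 27/7 ≠ 1 ⇒ order 0.

0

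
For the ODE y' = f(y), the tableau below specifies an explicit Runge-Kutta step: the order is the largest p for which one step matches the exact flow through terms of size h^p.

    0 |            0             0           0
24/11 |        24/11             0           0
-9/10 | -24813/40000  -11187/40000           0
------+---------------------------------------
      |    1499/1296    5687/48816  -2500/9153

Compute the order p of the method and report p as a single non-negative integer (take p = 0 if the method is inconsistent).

b = (1499/1296, 5687/48816, -2500/9153)
c = (0, 24/11, -9/10)
Ac = (0, 0, -3051/5000)
Σ b_i: 1499/1296·1 + 5687/48816·1 + (-2500/9153)·1 = 1 ✓
b·c: 5687/48816·24/11 + (-2500/9153)·(-9/10) = 1/2 ✓
b·c²: 5687/48816·576/121 + (-2500/9153)·81/100 = 1/3 ✓
b·Ac: (-2500/9153)·(-3051/5000) = 1/6 ✓; 3 stages ⇒ order 3.

3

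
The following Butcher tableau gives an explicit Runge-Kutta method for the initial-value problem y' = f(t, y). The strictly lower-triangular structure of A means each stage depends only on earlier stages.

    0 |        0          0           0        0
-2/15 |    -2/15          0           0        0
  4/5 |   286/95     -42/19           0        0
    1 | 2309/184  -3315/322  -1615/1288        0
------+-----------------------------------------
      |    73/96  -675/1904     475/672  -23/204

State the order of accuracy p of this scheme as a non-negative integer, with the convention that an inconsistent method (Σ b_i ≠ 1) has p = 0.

4

b = (73/96, -675/1904, 475/672, -23/204)
c = (0, -2/15, 4/5, 1)
Ac = (0, 0, 28/95, 17/46)
Σ b_i: 73/96·1 + (-675/1904)·1 + 475/672·1 + (-23/204)·1 = 1 ✓
b·c: (-675/1904)·(-2/15) + 475/672·4/5 + (-23/204)·1 = 1/2 ✓
b·c²: (-675/1904)·4/225 + 475/672·16/25 + (-23/204)·1 = 1/3 ✓
b·Ac: 475/672·28/95 + (-23/204)·17/46 = 1/6 ✓
b·c³: (-675/1904)·(-8/3375) + 475/672·64/125 + (-23/204)·1 = 1/4 ✓
b·(c∘Ac): 475/672·112/475 + (-23/204)·17/46 = 1/8 ✓
b·Ac²: 475/672·(-56/1425) + (-23/204)·(-68/69) = 1/12 ✓
b·A²c: (-23/204)·(-17/46) = 1/24 ✓; 4 stages ⇒ order 4.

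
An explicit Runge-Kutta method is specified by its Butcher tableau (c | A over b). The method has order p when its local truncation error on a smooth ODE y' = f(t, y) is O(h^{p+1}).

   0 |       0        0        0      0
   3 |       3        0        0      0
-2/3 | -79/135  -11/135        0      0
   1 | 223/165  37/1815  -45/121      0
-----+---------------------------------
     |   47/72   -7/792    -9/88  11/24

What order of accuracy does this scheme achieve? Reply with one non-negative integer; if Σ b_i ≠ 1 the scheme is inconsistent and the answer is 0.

b = (47/72, -7/792, -9/88, 11/24)
c = (0, 3, -2/3, 1)
Ac = (0, 0, -11/45, 17/55)
Σ b_i: 47/72·1 + (-7/792)·1 + (-9/88)·1 + 11/24·1 = 1 ✓
b·c: (-7/792)·3 + (-9/88)·(-2/3) + 11/24·1 = 1/2 ✓
b·c²: (-7/792)·9 + (-9/88)·4/9 + 11/24·1 = 1/3 ✓
b·Ac: (-9/88)·(-11/45) + 11/24·17/55 = 1/6 ✓
b·c³: (-7/792)·27 + (-9/88)·(-8/27) + 11/24·1 = 1/4 ✓
b·(c∘Ac): (-9/88)·22/135 + 11/24·17/55 = 1/8 ✓
b·Ac²: (-9/88)·(-11/15) + 11/24·1/55 = 1/12 ✓
b·A²c: 11/24·1/11 = 1/24 ✓; 4 stages ⇒ order 4.

4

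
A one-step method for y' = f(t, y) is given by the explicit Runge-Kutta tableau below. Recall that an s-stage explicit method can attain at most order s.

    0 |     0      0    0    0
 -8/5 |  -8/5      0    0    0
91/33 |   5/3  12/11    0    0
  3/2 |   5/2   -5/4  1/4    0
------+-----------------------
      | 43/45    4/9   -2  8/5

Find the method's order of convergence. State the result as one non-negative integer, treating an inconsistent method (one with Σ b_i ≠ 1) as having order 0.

b = (43/45, 4/9, -2, 8/5)
c = (0, -8/5, 91/33, 3/2)
Ac = (0, 0, -96/55, 355/132)
Σ b_i: 43/45·1 + 4/9·1 + (-2)·1 + 8/5·1 = 1 ✓
b·c: 4/9·(-8/5) + (-2)·91/33 + 8/5·3/2 = -1894/495 ≠ 1/2 ⇒ order 1.

1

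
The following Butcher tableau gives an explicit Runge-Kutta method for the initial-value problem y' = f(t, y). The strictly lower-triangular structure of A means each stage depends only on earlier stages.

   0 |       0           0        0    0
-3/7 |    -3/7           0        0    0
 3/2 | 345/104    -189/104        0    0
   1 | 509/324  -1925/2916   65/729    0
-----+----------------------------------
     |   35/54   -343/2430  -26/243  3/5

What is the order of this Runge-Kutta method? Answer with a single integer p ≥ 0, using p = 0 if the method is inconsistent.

4

b = (35/54, -343/2430, -26/243, 3/5)
c = (0, -3/7, 3/2, 1)
Ac = (0, 0, 81/104, 5/12)
Σ b_i: 35/54·1 + (-343/2430)·1 + (-26/243)·1 + 3/5·1 = 1 ✓
b·c: (-343/2430)·(-3/7) + (-26/243)·3/2 + 3/5·1 = 1/2 ✓
b·c²: (-343/2430)·9/49 + (-26/243)·9/4 + 3/5·1 = 1/3 ✓
b·Ac: (-26/243)·81/104 + 3/5·5/12 = 1/6 ✓
b·c³: (-343/2430)·(-27/343) + (-26/243)·27/8 + 3/5·1 = 1/4 ✓
b·(c∘Ac): (-26/243)·243/208 + 3/5·5/12 = 1/8 ✓
b·Ac²: (-26/243)·(-243/728) + 3/5·5/63 = 1/12 ✓
b·A²c: 3/5·5/72 = 1/24 ✓; 4 stages ⇒ order 4.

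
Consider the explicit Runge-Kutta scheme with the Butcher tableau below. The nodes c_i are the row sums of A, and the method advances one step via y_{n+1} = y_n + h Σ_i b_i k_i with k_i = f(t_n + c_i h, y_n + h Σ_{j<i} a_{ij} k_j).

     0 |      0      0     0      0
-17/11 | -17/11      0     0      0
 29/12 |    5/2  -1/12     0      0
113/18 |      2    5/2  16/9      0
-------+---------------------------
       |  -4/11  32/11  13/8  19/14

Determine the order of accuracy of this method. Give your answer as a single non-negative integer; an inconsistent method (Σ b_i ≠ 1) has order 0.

b = (-4/11, 32/11, 13/8, 19/14)
c = (0, -17/11, 29/12, 113/18)
Ac = (0, 0, 17/132, 257/594)
Σ b_i: (-4/11)·1 + 32/11·1 + 13/8·1 + 19/14·1 = 3405/616 ≠ 1 ⇒ order 0.

0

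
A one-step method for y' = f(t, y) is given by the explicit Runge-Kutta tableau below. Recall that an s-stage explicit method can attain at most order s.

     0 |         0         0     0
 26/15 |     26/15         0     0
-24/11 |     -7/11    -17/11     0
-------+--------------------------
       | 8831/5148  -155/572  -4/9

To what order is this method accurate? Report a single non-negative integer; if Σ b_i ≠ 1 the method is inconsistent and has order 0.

b = (8831/5148, -155/572, -4/9)
c = (0, 26/15, -24/11)
Ac = (0, 0, -442/165)
Σ b_i: 8831/5148·1 + (-155/572)·1 + (-4/9)·1 = 1 ✓
b·c: (-155/572)·26/15 + (-4/9)·(-24/11) = 1/2 ✓
b·c²: (-155/572)·676/225 + (-4/9)·576/121 = -15953/5445 ≠ 1/3 ⇒ order 2.
b·Ac: (-4/9)·(-442/165) = 1768/1485 ≠ 1/6

2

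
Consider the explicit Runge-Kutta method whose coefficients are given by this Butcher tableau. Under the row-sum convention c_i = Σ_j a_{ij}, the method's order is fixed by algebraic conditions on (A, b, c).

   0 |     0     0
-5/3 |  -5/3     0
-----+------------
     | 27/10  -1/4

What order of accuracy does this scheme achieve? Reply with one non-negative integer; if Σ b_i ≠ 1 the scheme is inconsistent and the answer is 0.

b = (27/10, -1/4)
c = (0, -5/3)
Σ b_i: 27/10·1 + (-1/4)·1 = 49/20 ≠ 1 ⇒ order 0.

0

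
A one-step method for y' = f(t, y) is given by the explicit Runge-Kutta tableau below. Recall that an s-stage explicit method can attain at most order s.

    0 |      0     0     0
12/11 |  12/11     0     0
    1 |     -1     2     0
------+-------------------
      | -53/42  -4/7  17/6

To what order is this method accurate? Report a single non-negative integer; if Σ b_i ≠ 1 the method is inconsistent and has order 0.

b = (-53/42, -4/7, 17/6)
c = (0, 12/11, 1)
Ac = (0, 0, 24/11)
Σ b_i: (-53/42)·1 + (-4/7)·1 + 17/6·1 = 1 ✓
b·c: (-4/7)·12/11 + 17/6·1 = 1021/462 ≠ 1/2 ⇒ order 1.

1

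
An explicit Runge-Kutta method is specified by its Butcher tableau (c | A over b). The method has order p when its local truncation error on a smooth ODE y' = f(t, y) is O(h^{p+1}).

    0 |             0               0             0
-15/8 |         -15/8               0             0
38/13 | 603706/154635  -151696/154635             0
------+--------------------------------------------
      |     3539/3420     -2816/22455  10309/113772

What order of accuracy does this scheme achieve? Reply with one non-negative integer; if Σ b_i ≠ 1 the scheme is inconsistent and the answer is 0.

3

b = (3539/3420, -2816/22455, 10309/113772)
c = (0, -15/8, 38/13)
Ac = (0, 0, 18962/10309)
Σ b_i: 3539/3420·1 + (-2816/22455)·1 + 10309/113772·1 = 1 ✓
b·c: (-2816/22455)·(-15/8) + 10309/113772·38/13 = 1/2 ✓
b·c²: (-2816/22455)·225/64 + 10309/113772·1444/169 = 1/3 ✓
b·Ac: 10309/113772·18962/10309 = 1/6 ✓; 3 stages ⇒ order 3.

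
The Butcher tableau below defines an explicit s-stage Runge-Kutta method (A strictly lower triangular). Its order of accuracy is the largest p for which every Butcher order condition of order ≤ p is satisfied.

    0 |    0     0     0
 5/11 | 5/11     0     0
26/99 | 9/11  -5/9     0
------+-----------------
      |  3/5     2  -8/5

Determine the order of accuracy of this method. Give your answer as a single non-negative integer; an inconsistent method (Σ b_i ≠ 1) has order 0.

b = (3/5, 2, -8/5)
c = (0, 5/11, 26/99)
Ac = (0, 0, -25/99)
Σ b_i: 3/5·1 + 2·1 + (-8/5)·1 = 1 ✓
b·c: 2·5/11 + (-8/5)·26/99 = 22/45 ≠ 1/2 ⇒ order 1.

1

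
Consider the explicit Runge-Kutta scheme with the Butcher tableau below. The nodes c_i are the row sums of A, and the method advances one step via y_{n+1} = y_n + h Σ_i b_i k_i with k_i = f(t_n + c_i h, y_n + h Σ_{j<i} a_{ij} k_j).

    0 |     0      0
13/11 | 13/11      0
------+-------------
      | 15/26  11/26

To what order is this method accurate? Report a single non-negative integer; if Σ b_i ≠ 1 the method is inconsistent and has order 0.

2

b = (15/26, 11/26)
c = (0, 13/11)
Σ b_i: 15/26·1 + 11/26·1 = 1 ✓
b·c: 11/26·13/11 = 1/2 ✓; 2 stages ⇒ order 2.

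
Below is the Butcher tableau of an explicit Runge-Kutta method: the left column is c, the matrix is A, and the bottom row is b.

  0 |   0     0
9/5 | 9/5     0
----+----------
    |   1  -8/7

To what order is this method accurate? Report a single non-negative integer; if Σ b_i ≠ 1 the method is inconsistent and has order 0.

b = (1, -8/7)
c = (0, 9/5)
Σ b_i: 1·1 + (-8/7)·1 = -1/7 ≠ 1 ⇒ order 0.

0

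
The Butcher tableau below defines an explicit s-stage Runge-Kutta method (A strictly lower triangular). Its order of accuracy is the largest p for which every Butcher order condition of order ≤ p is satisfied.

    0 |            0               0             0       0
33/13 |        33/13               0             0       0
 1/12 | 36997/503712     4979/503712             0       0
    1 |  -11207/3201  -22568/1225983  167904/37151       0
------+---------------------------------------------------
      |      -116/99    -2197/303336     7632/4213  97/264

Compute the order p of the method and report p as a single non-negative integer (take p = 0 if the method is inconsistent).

4

b = (-116/99, -2197/303336, 7632/4213, 97/264)
c = (0, 33/13, 1/12, 1)
Ac = (0, 0, 383/15264, 32/97)
Σ b_i: (-116/99)·1 + (-2197/303336)·1 + 7632/4213·1 + 97/264·1 = 1 ✓
b·c: (-2197/303336)·33/13 + 7632/4213·1/12 + 97/264·1 = 1/2 ✓
b·c²: (-2197/303336)·1089/169 + 7632/4213·1/144 + 97/264·1 = 1/3 ✓
b·Ac: 7632/4213·383/15264 + 97/264·32/97 = 1/6 ✓
b·c³: (-2197/303336)·35937/2197 + 7632/4213·1/1728 + 97/264·1 = 1/4 ✓
b·(c∘Ac): 7632/4213·383/183168 + 97/264·32/97 = 1/8 ✓
b·Ac²: 7632/4213·4213/66144 + 97/264·(-110/1261) = 1/12 ✓
b·A²c: 97/264·11/97 = 1/24 ✓; 4 stages ⇒ order 4.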